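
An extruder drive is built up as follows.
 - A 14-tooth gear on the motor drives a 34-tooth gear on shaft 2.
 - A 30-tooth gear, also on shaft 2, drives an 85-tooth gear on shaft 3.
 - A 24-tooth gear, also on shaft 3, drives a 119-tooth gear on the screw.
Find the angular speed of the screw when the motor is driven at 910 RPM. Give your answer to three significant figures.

gear mesh 34/14 = 2.4286 → 910/2.4286 = 374.71 RPM
gear mesh 85/30 = 2.8333 → 374.71/2.8333 = 132.25 RPM
gear mesh 119/24 = 4.9583 → 132.25/4.9583 = 26.672 RPM

26.7 RPM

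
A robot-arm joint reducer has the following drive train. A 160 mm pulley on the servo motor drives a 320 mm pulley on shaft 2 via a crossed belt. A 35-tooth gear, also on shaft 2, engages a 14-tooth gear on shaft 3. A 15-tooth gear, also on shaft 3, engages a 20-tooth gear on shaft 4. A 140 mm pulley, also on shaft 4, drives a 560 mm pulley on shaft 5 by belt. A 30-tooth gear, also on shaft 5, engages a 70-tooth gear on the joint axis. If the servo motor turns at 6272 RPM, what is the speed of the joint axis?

630 RPM

belt 320/160 = 2 → 6272/2 = 3136 RPM
gear mesh 14/35 = 0.4 → 3136/0.4 = 7840 RPM
gear mesh 20/15 = 1.3333 → 7840/1.3333 = 5880 RPM
belt 560/140 = 4 → 5880/4 = 1470 RPM
gear mesh 70/30 = 2.3333 → 1470/2.3333 = 630 RPM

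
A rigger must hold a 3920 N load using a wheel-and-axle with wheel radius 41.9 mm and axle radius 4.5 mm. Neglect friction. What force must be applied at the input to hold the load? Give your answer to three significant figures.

421 N

Wheel-and-axle MA = R/r = 41.9/4.5 = 9.3111.
Effort = load / MA = 3920 / 9.3111 = 421 N.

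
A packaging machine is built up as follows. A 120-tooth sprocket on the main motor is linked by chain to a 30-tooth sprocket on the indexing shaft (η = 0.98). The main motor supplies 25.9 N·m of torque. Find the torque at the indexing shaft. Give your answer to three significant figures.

6.35 N·m

After the chain (30/120): 25.9 × 0.25 × 0.98 = 6.3455 N·m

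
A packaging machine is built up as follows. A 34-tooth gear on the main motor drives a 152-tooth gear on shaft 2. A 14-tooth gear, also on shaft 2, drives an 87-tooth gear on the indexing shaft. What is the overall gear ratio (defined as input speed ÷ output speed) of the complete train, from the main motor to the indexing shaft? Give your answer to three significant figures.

Each stage contributes driven/driver: gear mesh 152/34 = 4.4706, gear mesh 87/14 = 6.2143.
Overall: 4.4706 × 6.2143 = 27.782.

27.8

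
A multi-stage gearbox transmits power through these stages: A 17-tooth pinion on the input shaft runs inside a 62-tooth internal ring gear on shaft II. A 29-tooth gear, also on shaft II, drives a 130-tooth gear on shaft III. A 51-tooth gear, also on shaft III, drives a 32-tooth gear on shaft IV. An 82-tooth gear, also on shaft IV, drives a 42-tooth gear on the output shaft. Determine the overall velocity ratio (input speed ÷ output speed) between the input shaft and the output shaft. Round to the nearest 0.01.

5.25

Each stage contributes driven/driver: internal gear 62/17 = 3.6471, gear mesh 130/29 = 4.4828, gear mesh 32/51 = 0.62745, gear mesh 42/82 = 0.5122.
Overall: 3.6471 × 4.4828 × 0.62745 × 0.5122 = 5.2542.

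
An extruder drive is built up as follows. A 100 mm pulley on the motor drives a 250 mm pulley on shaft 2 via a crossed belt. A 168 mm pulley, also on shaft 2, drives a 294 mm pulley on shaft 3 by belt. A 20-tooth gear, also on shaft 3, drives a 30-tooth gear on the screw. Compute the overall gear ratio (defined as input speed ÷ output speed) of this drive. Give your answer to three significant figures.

6.56

Each stage contributes driven/driver: belt 250/100 = 2.5, belt 294/168 = 1.75, gear mesh 30/20 = 1.5.
Overall: 2.5 × 1.75 × 1.5 = 6.5625.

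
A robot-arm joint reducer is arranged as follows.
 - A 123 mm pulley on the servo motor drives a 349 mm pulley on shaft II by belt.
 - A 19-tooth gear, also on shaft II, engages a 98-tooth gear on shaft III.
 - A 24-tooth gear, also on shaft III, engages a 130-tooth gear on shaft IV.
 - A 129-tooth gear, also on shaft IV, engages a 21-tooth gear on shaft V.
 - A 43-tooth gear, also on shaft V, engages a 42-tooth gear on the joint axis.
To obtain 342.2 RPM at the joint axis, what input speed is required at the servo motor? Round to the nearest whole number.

4313 RPM

Overall ratio R = 2.8374 × 5.1579 × 5.4167 × 0.16279 × 0.97674 = 12.605.
Required input speed = output speed × R = 342.2 × 12.605 = 4313.4 RPM.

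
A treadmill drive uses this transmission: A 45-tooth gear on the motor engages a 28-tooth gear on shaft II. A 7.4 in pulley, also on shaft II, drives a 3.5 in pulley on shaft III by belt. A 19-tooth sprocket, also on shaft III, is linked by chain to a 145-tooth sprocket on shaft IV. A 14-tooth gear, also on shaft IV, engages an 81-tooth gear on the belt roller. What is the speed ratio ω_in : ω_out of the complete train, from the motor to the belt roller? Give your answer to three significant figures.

Each stage contributes driven/driver: gear mesh 28/45 = 0.62222, belt 3.5/7.4 = 0.47297, chain 145/19 = 7.6316, gear mesh 81/14 = 5.7857.
Overall: 0.62222 × 0.47297 × 7.6316 × 5.7857 = 12.994.

13.0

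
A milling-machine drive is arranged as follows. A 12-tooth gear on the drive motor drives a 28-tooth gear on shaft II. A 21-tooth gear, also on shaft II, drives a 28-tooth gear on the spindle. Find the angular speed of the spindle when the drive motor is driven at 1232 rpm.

gear mesh 28/12 = 2.3333 → 1232/2.3333 = 528 rpm
gear mesh 28/21 = 1.3333 → 528/1.3333 = 396 rpm

396 rpm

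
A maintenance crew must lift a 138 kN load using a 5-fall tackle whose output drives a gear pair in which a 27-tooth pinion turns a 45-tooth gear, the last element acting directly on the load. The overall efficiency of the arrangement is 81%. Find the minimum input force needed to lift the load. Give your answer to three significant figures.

20.4 kN

Block-and-tackle MA = number of supporting rope parts = 5.
Gear pair MA = 45/27 = 1.6667.
Combined ideal MA = 5 × 1.6667 = 8.3333.
Actual MA = 8.3333 × 0.81 = 6.75.
Effort = load / actual MA = 138 / 6.75 = 20.444 kN.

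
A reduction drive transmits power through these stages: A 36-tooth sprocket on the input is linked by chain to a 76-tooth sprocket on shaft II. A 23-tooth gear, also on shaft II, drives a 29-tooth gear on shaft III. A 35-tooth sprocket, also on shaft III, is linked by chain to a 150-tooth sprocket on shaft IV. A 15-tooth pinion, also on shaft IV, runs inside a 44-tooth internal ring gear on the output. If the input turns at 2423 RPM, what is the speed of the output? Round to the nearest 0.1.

Chain: ratio = 76/36 = 2.1111, so shaft II turns at 2423 / 2.1111 = 1147.7 RPM.
Gear mesh: ratio = 29/23 = 1.2609, so shaft III turns at 1147.7 / 1.2609 = 910.27 RPM.
Chain: ratio = 150/35 = 4.2857, so shaft IV turns at 910.27 / 4.2857 = 212.4 RPM.
Internal gear: ratio = 44/15 = 2.9333, so the output turns at 212.4 / 2.9333 = 72.408 RPM.

72.4 RPM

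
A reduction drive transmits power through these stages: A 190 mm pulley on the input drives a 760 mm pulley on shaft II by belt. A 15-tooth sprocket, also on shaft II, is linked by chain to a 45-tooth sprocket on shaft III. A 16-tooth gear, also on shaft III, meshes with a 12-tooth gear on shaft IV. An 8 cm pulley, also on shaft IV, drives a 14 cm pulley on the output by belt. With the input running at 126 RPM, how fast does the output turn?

8 RPM

the input → shaft II (belt, 760/190): 126 ÷ 4 = 31.5 RPM
shaft II → shaft III (chain, 45/15): 31.5 ÷ 3 = 10.5 RPM
shaft III → shaft IV (gear mesh, 12/16): 10.5 ÷ 0.75 = 14 RPM
shaft IV → the output (belt, 14/8): 14 ÷ 1.75 = 8 RPM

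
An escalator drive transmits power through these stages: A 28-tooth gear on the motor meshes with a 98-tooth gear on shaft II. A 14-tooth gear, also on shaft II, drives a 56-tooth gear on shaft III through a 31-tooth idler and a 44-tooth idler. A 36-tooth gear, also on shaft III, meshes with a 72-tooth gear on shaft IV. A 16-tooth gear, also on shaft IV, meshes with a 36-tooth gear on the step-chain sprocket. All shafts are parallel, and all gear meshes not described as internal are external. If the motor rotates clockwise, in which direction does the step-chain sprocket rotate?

clockwise

the motor → shaft II: external mesh, 1 reversal → CCW.
shaft II → shaft III: driver → idler → idler → driven is 3 external meshes, 3 reversals → CW.
shaft III → shaft IV: external mesh, 1 reversal → CCW.
shaft IV → the step-chain sprocket: external mesh, 1 reversal → CW.
6 reversals in total — an even number — so the step-chain sprocket turns the same way as the motor.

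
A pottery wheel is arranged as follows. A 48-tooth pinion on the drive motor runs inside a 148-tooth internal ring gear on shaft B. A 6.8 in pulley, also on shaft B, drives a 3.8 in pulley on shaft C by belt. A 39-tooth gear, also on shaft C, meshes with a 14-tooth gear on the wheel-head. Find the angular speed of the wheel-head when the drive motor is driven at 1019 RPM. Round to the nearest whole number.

1647 RPM

Internal gear: ratio = 148/48 = 3.0833, so shaft B turns at 1019 / 3.0833 = 330.49 RPM.
Belt: ratio = 3.8/6.8 = 0.55882, so shaft C turns at 330.49 / 0.55882 = 591.4 RPM.
Gear mesh: ratio = 14/39 = 0.35897, so the wheel-head turns at 591.4 / 0.35897 = 1647.5 RPM.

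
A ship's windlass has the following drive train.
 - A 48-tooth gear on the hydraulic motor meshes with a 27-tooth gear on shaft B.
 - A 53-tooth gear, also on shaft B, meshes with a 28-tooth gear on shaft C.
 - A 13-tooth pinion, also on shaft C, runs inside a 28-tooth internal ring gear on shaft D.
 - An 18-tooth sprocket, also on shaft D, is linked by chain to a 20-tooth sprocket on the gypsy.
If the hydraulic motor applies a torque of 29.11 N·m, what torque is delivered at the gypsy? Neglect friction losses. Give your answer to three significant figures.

gear mesh 27/48 = 0.5625 → τ = 29.11·0.5625 = 16.374 N·m
gear mesh 28/53 = 0.5283 → τ = 16.374·0.5283 = 8.6506 N·m
internal gear 28/13 = 2.1538 → τ = 8.6506·2.1538 = 18.632 N·m
chain 20/18 = 1.1111 → τ = 18.632·1.1111 = 20.702 N·m

20.7 N·m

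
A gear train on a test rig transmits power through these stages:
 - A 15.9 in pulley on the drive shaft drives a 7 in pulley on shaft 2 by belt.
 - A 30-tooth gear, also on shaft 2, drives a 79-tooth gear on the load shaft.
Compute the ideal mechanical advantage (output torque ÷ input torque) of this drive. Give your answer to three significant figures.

1.16

Each stage contributes driven/driver: belt 7/15.9 = 0.44025, gear mesh 79/30 = 2.6333.
Overall: 0.44025 × 2.6333 = 1.1593.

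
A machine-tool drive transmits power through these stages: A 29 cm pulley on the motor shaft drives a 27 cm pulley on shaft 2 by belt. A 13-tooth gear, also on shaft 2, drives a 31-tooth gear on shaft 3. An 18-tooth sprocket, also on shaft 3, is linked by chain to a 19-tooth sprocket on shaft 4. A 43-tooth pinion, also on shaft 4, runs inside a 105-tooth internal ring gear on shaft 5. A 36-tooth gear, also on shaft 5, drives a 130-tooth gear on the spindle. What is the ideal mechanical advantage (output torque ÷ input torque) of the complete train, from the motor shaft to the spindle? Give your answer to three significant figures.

Each stage contributes driven/driver: belt 27/29 = 0.93103, gear mesh 31/13 = 2.3846, chain 19/18 = 1.0556, internal gear 105/43 = 2.4419, gear mesh 130/36 = 3.6111.
Overall: 0.93103 × 2.3846 × 1.0556 × 2.4419 × 3.6111 = 20.665.

20.7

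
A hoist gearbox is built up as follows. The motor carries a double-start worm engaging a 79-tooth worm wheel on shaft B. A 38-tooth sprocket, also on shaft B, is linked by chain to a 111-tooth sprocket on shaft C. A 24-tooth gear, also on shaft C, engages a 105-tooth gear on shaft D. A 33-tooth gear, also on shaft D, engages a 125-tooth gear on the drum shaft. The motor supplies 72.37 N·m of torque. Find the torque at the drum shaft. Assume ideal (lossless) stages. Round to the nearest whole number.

138379 N·m

Worm: ratio = 79/2 = 39.5; torque at shaft B = 72.37 × 39.5 = 2858.6 N·m.
Chain: ratio = 111/38 = 2.9211; torque at shaft C = 2858.6 × 2.9211 = 8350.2 N·m.
Gear mesh: ratio = 105/24 = 4.375; torque at shaft D = 8350.2 × 4.375 = 36532 N·m.
Gear mesh: ratio = 125/33 = 3.7879; torque at the drum shaft = 36532 × 3.7879 = 1.3838e+05 N·m.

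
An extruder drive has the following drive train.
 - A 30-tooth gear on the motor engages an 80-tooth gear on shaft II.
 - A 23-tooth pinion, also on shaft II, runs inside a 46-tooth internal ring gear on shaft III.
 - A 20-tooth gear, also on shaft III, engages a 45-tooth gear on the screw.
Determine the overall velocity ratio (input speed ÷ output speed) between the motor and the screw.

12

Each stage contributes driven/driver: gear mesh 80/30 = 2.6667, internal gear 46/23 = 2, gear mesh 45/20 = 2.25.
Overall: 2.6667 × 2 × 2.25 = 12.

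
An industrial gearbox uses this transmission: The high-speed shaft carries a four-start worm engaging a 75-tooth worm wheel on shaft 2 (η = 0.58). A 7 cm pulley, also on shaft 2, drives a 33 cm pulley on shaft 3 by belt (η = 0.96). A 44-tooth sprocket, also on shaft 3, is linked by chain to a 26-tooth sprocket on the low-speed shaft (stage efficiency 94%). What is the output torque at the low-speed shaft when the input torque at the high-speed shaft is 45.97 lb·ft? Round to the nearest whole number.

Worm: ratio = 75/4 = 18.75; torque at shaft 2 = 45.97 × 18.75 × 0.58 = 499.92 lb·ft.
Belt: ratio = 33/7 = 4.7143; torque at shaft 3 = 499.92 × 4.7143 × 0.96 = 2262.5 lb·ft.
Chain: ratio = 26/44 = 0.59091; torque at the low-speed shaft = 2262.5 × 0.59091 × 0.94 = 1256.7 lb·ft.

1257 lb·ft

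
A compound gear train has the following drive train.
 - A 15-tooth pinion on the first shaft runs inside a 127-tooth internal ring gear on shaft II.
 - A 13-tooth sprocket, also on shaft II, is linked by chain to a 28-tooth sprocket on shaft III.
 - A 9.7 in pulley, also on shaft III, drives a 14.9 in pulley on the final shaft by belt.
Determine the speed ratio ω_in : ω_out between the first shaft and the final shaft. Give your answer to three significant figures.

Each stage contributes driven/driver: internal gear 127/15 = 8.4667, chain 28/13 = 2.1538, belt 14.9/9.7 = 1.5361.
Overall: 8.4667 × 2.1538 × 1.5361 = 28.012.

28.0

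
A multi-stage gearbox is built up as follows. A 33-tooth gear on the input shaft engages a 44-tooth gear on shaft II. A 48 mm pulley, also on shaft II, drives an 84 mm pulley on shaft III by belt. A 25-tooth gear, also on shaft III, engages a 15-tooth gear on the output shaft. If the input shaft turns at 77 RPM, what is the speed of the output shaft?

the input shaft → shaft II (gear mesh, 44/33): 77 ÷ 1.3333 = 57.75 RPM
shaft II → shaft III (belt, 84/48): 57.75 ÷ 1.75 = 33 RPM
shaft III → the output shaft (gear mesh, 15/25): 33 ÷ 0.6 = 55 RPM

55 RPM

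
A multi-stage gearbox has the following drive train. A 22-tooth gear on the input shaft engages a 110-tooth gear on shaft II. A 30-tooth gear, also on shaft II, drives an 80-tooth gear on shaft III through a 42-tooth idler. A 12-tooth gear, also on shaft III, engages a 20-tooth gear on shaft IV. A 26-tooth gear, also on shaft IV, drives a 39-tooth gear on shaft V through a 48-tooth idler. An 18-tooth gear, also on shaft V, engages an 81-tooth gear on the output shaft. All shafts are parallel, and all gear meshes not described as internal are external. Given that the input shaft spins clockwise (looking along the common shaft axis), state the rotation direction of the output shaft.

the input shaft → shaft II: external mesh, 1 reversal → CCW.
shaft II → shaft III: driver → idler → driven is 2 external meshes, 2 reversals → CCW.
shaft III → shaft IV: external mesh, 1 reversal → CW.
shaft IV → shaft V: driver → idler → driven is 2 external meshes, 2 reversals → CW.
shaft V → the output shaft: external mesh, 1 reversal → CCW.
7 reversals in total — an odd number — so the output shaft turns opposite to the input shaft.

counterclockwise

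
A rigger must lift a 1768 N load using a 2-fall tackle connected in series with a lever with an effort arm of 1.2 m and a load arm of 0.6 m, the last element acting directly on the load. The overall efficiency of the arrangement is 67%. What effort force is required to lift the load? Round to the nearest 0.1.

659.7 N

Block-and-tackle MA = number of supporting rope parts = 2.
Lever MA = effort arm / load arm = 1.2/0.6 = 2.
Combined ideal MA = 2 × 2 = 4.
Actual MA = 4 × 0.67 = 2.68.
Effort = load / actual MA = 1768 / 2.68 = 659.7 N.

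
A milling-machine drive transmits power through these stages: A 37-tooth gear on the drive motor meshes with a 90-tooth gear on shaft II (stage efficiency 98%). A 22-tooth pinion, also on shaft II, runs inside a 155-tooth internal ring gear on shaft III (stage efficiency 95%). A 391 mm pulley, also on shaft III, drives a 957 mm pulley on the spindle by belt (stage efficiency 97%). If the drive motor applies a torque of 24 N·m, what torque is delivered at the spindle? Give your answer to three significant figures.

909 N·m

After the gear mesh (90/37): 24 × 2.4324 × 0.98 = 57.211 N·m
After the internal gear (155/22): 57.211 × 7.0455 × 0.95 = 382.92 N·m
After the belt (957/391): 382.92 × 2.4476 × 0.97 = 909.11 N·m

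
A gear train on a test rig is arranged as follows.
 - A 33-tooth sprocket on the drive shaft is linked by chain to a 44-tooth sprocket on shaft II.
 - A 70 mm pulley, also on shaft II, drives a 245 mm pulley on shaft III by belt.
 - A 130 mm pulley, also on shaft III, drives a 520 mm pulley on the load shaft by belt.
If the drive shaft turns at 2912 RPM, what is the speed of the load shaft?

156 RPM

chain 44/33 = 1.3333 → 2912/1.3333 = 2184 RPM
belt 245/70 = 3.5 → 2184/3.5 = 624 RPM
belt 520/130 = 4 → 624/4 = 156 RPM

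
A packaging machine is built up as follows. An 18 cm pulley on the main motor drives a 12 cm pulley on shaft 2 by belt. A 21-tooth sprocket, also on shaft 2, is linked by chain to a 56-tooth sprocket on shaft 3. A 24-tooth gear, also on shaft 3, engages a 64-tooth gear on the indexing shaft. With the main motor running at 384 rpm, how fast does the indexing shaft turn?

belt 12/18 = 0.66667 → 384/0.66667 = 576 rpm
chain 56/21 = 2.6667 → 576/2.6667 = 216 rpm
gear mesh 64/24 = 2.6667 → 216/2.6667 = 81 rpm

81 rpm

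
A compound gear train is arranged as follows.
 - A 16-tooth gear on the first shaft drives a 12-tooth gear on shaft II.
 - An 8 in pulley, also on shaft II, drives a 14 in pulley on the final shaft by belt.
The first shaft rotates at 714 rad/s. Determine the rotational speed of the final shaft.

544 rad/s

gear mesh 12/16 = 0.75 → 714/0.75 = 952 rad/s
belt 14/8 = 1.75 → 952/1.75 = 544 rad/s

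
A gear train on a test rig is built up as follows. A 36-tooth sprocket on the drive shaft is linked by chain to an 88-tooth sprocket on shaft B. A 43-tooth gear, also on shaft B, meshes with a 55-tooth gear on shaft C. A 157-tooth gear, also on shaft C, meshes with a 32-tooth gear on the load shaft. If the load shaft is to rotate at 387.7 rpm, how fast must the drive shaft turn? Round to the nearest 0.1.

Overall ratio R = 2.4444 × 1.2791 × 0.20382 = 0.63727.
Required input speed = output speed × R = 387.7 × 0.63727 = 247.07 rpm.

247.1 rpm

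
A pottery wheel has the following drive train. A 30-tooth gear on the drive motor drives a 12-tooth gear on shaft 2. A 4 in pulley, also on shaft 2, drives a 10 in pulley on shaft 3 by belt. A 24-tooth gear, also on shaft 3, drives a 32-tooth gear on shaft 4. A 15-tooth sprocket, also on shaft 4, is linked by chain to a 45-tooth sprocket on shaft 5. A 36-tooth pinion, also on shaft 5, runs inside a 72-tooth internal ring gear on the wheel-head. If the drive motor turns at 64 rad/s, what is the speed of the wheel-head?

gear mesh 12/30 = 0.4 → 64/0.4 = 160 rad/s
belt 10/4 = 2.5 → 160/2.5 = 64 rad/s
gear mesh 32/24 = 1.3333 → 64/1.3333 = 48 rad/s
chain 45/15 = 3 → 48/3 = 16 rad/s
internal gear 72/36 = 2 → 16/2 = 8 rad/s

8 rad/s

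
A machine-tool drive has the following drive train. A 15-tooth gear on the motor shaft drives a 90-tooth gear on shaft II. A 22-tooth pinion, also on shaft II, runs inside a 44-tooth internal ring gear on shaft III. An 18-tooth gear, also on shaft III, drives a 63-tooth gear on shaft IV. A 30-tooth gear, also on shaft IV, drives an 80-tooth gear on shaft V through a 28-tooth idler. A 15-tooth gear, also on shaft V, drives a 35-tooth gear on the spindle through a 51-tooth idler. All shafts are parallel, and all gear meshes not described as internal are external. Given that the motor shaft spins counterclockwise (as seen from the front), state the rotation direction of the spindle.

counterclockwise

the motor shaft → shaft II: external mesh, 1 reversal → CW.
shaft II → shaft III: internal mesh, same direction → CW.
shaft III → shaft IV: external mesh, 1 reversal → CCW.
shaft IV → shaft V: driver → idler → driven is 2 external meshes, 2 reversals → CCW.
shaft V → the spindle: driver → idler → driven is 2 external meshes, 2 reversals → CCW.
6 reversals in total — an even number — so the spindle turns the same way as the motor shaft.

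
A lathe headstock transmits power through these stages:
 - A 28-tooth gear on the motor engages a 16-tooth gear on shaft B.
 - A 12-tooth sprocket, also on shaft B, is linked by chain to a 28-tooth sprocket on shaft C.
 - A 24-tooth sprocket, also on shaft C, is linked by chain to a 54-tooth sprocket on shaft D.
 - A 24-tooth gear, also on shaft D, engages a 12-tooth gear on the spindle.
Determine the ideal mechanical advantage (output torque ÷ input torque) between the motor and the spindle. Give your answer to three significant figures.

Each stage contributes driven/driver: gear mesh 16/28 = 0.57143, chain 28/12 = 2.3333, chain 54/24 = 2.25, gear mesh 12/24 = 0.5.
Overall: 0.57143 × 2.3333 × 2.25 × 0.5 = 1.5.

1.50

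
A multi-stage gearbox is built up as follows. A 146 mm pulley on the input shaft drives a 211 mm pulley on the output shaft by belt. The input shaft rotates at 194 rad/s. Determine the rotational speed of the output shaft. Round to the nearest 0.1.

the input shaft → the output shaft (belt, 211/146): 194 ÷ 1.4452 = 134.24 rad/s

134.2 rad/s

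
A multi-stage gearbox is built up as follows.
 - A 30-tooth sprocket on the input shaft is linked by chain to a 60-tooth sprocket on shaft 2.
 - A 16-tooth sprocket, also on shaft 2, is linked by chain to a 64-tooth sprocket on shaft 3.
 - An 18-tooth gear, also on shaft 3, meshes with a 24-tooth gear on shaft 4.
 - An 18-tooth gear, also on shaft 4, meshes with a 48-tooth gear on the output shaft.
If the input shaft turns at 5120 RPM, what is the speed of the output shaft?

180 RPM

chain 60/30 = 2 → 5120/2 = 2560 RPM
chain 64/16 = 4 → 2560/4 = 640 RPM
gear mesh 24/18 = 1.3333 → 640/1.3333 = 480 RPM
gear mesh 48/18 = 2.6667 → 480/2.6667 = 180 RPM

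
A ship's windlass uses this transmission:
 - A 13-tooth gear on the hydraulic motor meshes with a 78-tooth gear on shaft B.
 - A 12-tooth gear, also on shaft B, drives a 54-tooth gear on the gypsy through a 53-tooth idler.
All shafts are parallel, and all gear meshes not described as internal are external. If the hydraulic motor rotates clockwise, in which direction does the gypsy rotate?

counterclockwise

the hydraulic motor → shaft B: external mesh, 1 reversal → CCW.
shaft B → the gypsy: driver → idler → driven is 2 external meshes, 2 reversals → CCW.
3 reversals in total — an odd number — so the gypsy turns opposite to the hydraulic motor.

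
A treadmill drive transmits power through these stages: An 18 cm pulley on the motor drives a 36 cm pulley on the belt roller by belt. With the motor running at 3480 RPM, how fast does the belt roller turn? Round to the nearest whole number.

belt 36/18 = 2 → 3480/2 = 1740 RPM

1740 RPM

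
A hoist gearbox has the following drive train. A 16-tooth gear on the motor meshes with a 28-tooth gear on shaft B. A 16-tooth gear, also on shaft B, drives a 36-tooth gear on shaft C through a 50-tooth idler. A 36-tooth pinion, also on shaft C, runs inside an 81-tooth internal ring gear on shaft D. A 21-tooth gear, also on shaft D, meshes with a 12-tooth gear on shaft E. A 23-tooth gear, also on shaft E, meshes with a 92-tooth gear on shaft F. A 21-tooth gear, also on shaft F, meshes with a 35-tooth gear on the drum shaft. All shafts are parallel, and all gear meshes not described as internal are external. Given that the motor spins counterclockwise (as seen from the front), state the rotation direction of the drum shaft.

counterclockwise

the motor → shaft B: external mesh, 1 reversal → CW.
shaft B → shaft C: driver → idler → driven is 2 external meshes, 2 reversals → CW.
shaft C → shaft D: internal mesh, same direction → CW.
shaft D → shaft E: external mesh, 1 reversal → CCW.
shaft E → shaft F: external mesh, 1 reversal → CW.
shaft F → the drum shaft: external mesh, 1 reversal → CCW.
6 reversals in total — an even number — so the drum shaft turns the same way as the motor.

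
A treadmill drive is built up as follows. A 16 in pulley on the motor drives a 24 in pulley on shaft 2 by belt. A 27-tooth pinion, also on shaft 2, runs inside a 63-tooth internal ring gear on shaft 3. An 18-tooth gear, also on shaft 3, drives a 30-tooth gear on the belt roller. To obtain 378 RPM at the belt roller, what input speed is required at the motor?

2205 RPM

Overall ratio R = 1.5 × 2.3333 × 1.6667 = 5.8333.
Required input speed = output speed × R = 378 × 5.8333 = 2205 RPM.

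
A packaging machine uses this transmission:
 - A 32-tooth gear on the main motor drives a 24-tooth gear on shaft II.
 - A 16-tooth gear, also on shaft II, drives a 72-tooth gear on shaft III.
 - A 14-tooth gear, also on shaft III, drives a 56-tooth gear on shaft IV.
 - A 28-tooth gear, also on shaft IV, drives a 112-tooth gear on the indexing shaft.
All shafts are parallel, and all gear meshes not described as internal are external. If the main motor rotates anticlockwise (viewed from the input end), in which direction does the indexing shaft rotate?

anticlockwise

the main motor → shaft II: external mesh, 1 reversal → CW.
shaft II → shaft III: external mesh, 1 reversal → CCW.
shaft III → shaft IV: external mesh, 1 reversal → CW.
shaft IV → the indexing shaft: external mesh, 1 reversal → CCW.
4 reversals in total — an even number — so the indexing shaft turns the same way as the main motor.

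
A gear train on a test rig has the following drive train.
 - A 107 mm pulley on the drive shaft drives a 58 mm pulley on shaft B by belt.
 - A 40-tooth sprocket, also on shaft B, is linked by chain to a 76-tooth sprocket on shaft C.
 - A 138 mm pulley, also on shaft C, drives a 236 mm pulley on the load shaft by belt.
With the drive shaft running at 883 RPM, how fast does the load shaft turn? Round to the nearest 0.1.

501.3 RPM

belt 58/107 = 0.54206 → 883/0.54206 = 1629 RPM
chain 76/40 = 1.9 → 1629/1.9 = 857.36 RPM
belt 236/138 = 1.7101 → 857.36/1.7101 = 501.34 RPM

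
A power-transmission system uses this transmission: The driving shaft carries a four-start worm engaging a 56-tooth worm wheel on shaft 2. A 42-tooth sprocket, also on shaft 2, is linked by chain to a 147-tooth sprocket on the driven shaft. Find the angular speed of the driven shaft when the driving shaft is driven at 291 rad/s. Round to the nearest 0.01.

5.94 rad/s

worm 56/4 = 14 → 291/14 = 20.786 rad/s
chain 147/42 = 3.5 → 20.786/3.5 = 5.9388 rad/s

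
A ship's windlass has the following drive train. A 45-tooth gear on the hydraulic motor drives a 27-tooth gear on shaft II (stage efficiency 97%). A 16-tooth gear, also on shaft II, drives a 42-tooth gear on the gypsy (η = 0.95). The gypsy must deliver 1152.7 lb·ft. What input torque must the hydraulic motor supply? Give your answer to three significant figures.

794 lb·ft

Overall ratio R = 0.6 × 2.625 = 1.575; overall efficiency η = 0.97 × 0.95 = 0.9215.
Input torque = output torque / (R × η) = 1152.7 / (1.575 × 0.9215) = 794.22 lb·ft.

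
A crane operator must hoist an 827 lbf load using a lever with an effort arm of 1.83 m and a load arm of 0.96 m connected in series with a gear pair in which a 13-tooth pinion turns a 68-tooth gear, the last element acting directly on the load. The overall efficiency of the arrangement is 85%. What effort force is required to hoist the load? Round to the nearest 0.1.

97.6 lbf

Lever MA = effort arm / load arm = 1.83/0.96 = 1.9063.
Gear pair MA = 68/13 = 5.2308.
Combined ideal MA = 1.9063 × 5.2308 = 9.9712.
Actual MA = 9.9712 × 0.85 = 8.4755.
Effort = load / actual MA = 827 / 8.4755 = 97.576 lbf.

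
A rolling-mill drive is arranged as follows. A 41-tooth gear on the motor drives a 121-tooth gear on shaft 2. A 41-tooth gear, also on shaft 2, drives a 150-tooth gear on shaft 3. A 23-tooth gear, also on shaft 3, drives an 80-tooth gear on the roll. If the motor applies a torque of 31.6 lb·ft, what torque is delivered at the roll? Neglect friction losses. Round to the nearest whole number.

1187 lb·ft

Gear mesh: ratio = 121/41 = 2.9512; torque at shaft 2 = 31.6 × 2.9512 = 93.259 lb·ft.
Gear mesh: ratio = 150/41 = 3.6585; torque at shaft 3 = 93.259 × 3.6585 = 341.19 lb·ft.
Gear mesh: ratio = 80/23 = 3.4783; torque at the roll = 341.19 × 3.4783 = 1186.7 lb·ft.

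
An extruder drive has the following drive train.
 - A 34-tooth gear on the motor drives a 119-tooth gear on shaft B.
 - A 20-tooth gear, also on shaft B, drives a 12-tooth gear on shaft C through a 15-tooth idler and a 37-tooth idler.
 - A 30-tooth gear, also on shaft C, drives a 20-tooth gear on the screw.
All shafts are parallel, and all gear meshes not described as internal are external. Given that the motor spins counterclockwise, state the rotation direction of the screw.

the motor → shaft B: external mesh, 1 reversal → CW.
shaft B → shaft C: driver → idler → idler → driven is 3 external meshes, 3 reversals → CCW.
shaft C → the screw: external mesh, 1 reversal → CW.
5 reversals in total — an odd number — so the screw turns opposite to the motor.

clockwise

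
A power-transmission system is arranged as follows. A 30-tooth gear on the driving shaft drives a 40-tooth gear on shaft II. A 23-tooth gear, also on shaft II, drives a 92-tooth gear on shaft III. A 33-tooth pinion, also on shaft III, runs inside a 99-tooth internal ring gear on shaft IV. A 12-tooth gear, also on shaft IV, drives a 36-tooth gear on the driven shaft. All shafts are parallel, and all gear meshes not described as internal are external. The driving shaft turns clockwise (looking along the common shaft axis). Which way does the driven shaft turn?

the driving shaft → shaft II: external mesh, 1 reversal → CCW.
shaft II → shaft III: external mesh, 1 reversal → CW.
shaft III → shaft IV: internal mesh, same direction → CW.
shaft IV → the driven shaft: external mesh, 1 reversal → CCW.
3 reversals in total — an odd number — so the driven shaft turns opposite to the driving shaft.

counterclockwise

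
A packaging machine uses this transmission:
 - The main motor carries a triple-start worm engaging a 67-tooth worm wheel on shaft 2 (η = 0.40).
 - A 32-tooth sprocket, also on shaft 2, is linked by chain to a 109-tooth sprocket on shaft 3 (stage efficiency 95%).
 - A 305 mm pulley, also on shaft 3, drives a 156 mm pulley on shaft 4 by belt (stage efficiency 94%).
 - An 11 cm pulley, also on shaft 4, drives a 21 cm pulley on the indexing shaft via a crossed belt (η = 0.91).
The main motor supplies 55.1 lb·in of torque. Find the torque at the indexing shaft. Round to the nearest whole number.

Worm: ratio = 67/3 = 22.333; torque at shaft 2 = 55.1 × 22.333 × 0.40 = 492.23 lb·in.
Chain: ratio = 109/32 = 3.4062; torque at shaft 3 = 492.23 × 3.4062 × 0.95 = 1592.8 lb·in.
Belt: ratio = 156/305 = 0.51148; torque at shaft 4 = 1592.8 × 0.51148 × 0.94 = 765.8 lb·in.
Belt: ratio = 21/11 = 1.9091; torque at the indexing shaft = 765.8 × 1.9091 × 0.91 = 1330.4 lb·in.

1330 lb·in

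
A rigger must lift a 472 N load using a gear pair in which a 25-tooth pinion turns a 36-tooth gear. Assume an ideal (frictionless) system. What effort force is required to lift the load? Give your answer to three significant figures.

Gear pair MA = 36/25 = 1.44.
Effort = load / MA = 472 / 1.44 = 327.78 N.

328 N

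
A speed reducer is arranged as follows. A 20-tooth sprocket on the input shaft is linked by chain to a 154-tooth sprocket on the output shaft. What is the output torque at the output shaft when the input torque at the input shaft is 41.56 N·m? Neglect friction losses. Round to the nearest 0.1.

Chain: ratio = 154/20 = 7.7; torque at the output shaft = 41.56 × 7.7 = 320.01 N·m.

320.0 N·m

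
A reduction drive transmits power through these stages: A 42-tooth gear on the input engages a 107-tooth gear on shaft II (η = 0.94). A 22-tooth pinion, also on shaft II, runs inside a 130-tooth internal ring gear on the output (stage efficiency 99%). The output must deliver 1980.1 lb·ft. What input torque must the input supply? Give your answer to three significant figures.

141 lb·ft

Overall ratio R = 2.5476 × 5.9091 = 15.054; overall efficiency η = 0.94 × 0.99 = 0.9306.
Input torque = output torque / (R × η) = 1980.1 / (15.054 × 0.9306) = 141.34 lb·ft.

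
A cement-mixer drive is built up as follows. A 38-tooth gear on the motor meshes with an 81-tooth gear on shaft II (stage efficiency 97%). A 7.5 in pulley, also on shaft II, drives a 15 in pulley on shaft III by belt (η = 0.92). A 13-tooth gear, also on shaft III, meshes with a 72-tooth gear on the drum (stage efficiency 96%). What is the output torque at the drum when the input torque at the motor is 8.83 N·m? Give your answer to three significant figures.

179 N·m

gear mesh 81/38 = 2.1316 → τ = 8.83·2.1316·0.97 = 18.257 N·m
belt 15/7.5 = 2 → τ = 18.257·2·0.92 = 33.593 N·m
gear mesh 72/13 = 5.5385 → τ = 33.593·5.5385·0.96 = 178.61 N·m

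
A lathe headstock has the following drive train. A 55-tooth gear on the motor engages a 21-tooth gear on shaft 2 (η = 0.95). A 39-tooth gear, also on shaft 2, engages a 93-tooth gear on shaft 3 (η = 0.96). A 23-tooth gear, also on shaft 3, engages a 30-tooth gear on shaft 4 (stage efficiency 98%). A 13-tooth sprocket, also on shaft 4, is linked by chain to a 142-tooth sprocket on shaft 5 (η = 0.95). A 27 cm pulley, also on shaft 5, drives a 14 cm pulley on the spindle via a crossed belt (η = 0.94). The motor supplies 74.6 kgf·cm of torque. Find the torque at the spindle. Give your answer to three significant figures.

400 kgf·cm

After the gear mesh (21/55): 74.6 × 0.38182 × 0.95 = 27.059 kgf·cm
After the gear mesh (93/39): 27.059 × 2.3846 × 0.96 = 61.945 kgf·cm
After the gear mesh (30/23): 61.945 × 1.3043 × 0.98 = 79.182 kgf·cm
After the chain (142/13): 79.182 × 10.923 × 0.95 = 821.67 kgf·cm
After the belt (14/27): 821.67 × 0.51852 × 0.94 = 400.49 kgf·cm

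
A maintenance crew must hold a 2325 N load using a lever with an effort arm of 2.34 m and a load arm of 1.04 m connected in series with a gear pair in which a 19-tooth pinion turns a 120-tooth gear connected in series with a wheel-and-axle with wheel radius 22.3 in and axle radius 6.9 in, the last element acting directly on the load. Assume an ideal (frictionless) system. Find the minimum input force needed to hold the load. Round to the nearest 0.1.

Lever MA = effort arm / load arm = 2.34/1.04 = 2.25.
Gear pair MA = 120/19 = 6.3158.
Wheel-and-axle MA = R/r = 22.3/6.9 = 3.2319.
Combined ideal MA = 2.25 × 6.3158 × 3.2319 = 45.927.
Effort = load / MA = 2325 / 45.927 = 50.624 N.

50.6 N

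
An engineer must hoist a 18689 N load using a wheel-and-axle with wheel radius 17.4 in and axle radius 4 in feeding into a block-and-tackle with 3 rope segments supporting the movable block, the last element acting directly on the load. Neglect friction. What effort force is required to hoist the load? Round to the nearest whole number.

Wheel-and-axle MA = R/r = 17.4/4 = 4.35.
Block-and-tackle MA = number of supporting rope parts = 3.
Combined ideal MA = 4.35 × 3 = 13.05.
Effort = load / MA = 18689 / 13.05 = 1432.1 N.

1432 N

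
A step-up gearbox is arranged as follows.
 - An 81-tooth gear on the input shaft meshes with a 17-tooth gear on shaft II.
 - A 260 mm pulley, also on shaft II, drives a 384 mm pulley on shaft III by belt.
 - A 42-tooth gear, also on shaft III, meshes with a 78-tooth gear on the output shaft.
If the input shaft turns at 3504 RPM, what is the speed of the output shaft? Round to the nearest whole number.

6087 RPM

the input shaft → shaft II (gear mesh, 17/81): 3504 ÷ 0.20988 = 16696 RPM
shaft II → shaft III (belt, 384/260): 16696 ÷ 1.4769 = 11304 RPM
shaft III → the output shaft (gear mesh, 78/42): 11304 ÷ 1.8571 = 6086.9 RPM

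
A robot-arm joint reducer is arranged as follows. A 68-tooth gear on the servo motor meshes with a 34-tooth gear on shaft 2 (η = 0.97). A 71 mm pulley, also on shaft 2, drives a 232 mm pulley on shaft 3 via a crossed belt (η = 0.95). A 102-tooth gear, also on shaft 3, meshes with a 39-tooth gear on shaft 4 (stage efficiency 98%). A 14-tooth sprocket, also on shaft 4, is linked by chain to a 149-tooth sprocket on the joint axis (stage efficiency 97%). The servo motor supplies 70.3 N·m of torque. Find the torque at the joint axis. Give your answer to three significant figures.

Gear mesh: ratio = 34/68 = 0.5; torque at shaft 2 = 70.3 × 0.5 × 0.97 = 34.095 N·m.
Belt: ratio = 232/71 = 3.2676; torque at shaft 3 = 34.095 × 3.2676 × 0.95 = 105.84 N·m.
Gear mesh: ratio = 39/102 = 0.38235; torque at shaft 4 = 105.84 × 0.38235 × 0.98 = 39.659 N·m.
Chain: ratio = 149/14 = 10.643; torque at the joint axis = 39.659 × 10.643 × 0.97 = 409.42 N·m.

409 N·m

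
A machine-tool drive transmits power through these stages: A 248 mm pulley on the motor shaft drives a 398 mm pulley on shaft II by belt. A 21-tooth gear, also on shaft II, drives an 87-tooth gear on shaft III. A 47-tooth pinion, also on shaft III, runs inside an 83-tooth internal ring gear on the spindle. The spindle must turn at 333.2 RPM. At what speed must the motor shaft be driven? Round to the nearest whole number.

Overall ratio R = 1.6048 × 4.1429 × 1.766 = 11.741.
Required input speed = output speed × R = 333.2 × 11.741 = 3912.2 RPM.

3912 RPM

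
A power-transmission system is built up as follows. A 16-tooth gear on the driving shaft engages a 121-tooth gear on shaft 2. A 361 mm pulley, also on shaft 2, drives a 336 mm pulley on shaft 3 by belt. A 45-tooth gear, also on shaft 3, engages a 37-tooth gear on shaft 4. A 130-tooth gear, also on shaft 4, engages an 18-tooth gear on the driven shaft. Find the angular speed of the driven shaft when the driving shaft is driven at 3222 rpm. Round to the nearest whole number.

4021 rpm

Gear mesh: ratio = 121/16 = 7.5625, so shaft 2 turns at 3222 / 7.5625 = 426.05 rpm.
Belt: ratio = 336/361 = 0.93075, so shaft 3 turns at 426.05 / 0.93075 = 457.75 rpm.
Gear mesh: ratio = 37/45 = 0.82222, so shaft 4 turns at 457.75 / 0.82222 = 556.72 rpm.
Gear mesh: ratio = 18/130 = 0.13846, so the driven shaft turns at 556.72 / 0.13846 = 4020.8 rpm.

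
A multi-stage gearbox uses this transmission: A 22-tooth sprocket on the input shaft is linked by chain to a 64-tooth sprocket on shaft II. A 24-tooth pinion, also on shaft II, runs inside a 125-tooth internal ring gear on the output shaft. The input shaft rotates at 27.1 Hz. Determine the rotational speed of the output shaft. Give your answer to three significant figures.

chain 64/22 = 2.9091 → 27.1/2.9091 = 9.3156 Hz
internal gear 125/24 = 5.2083 → 9.3156/5.2083 = 1.7886 Hz

1.79 Hz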